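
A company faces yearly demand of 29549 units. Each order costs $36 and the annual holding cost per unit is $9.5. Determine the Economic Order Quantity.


Formula: EOQ = sqrt(2 * D * S / H)
Numerator: 2 * 29549 * 36 = 2127528
2DS/H = 2127528 / 9.5 = 223950.3
EOQ = sqrt(223950.3) = 473.2 units

473.2 units


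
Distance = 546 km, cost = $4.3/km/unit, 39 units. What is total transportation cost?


TC = dist * cost * units = 546 * 4.3 * 39 = $91564.20

$91564.20


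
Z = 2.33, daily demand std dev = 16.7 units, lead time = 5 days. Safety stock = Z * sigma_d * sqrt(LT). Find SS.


Formula: SS = z * sigma_d * sqrt(LT)
sqrt(LT) = sqrt(5) = 2.2361
SS = 2.33 * 16.7 * 2.2361
SS = 87.0 units

87.0 units


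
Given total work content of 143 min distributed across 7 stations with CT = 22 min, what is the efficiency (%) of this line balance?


Formula: Efficiency = Sum of Task Times / (N_stations * CT) * 100
Total station capacity = 7 stations * 22 min = 154 min
Efficiency = 143 / 154 * 100 = 92.9%

92.9%


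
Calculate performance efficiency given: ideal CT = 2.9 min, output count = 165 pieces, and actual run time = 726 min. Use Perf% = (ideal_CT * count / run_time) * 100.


Formula: Performance = (Ideal CT * Total Count) / Run Time * 100
Ideal output time = 2.9 * 165 = 478.5 min
Performance = 478.5 / 726 * 100 = 65.9%

65.9%


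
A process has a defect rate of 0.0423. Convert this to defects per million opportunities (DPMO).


DPMO = defect_rate * 1000000 = 0.0423 * 1000000

42300


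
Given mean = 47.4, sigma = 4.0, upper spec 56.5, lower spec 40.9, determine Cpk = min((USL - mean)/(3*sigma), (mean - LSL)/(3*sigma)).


Cpu = (56.5 - 47.4) / (3 * 4.0) = 0.76
Cpl = (47.4 - 40.9) / (3 * 4.0) = 0.54
Cpk = min(0.76, 0.54) = 0.54

0.54


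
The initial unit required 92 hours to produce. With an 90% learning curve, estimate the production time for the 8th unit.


Formula: T_n = T_1 * (learning_rate)^(log2(n)) where learning_rate = rate/100
Doublings = log2(8) = 3
T_n = 92 * 0.9^3
T_n = 92 * 0.729 = 67.1 hours

67.1 hours


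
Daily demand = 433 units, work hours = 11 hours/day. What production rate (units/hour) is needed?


Formula: Production Rate = Daily Demand / Available Hours
Rate = 433 units/day / 11 hours/day
Rate = 39.4 units/hour

39.4 units/hour


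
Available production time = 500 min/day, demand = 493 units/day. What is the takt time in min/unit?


Formula: Takt Time = Available Production Time / Customer Demand
Takt = 500 min/day / 493 units/day
Takt = 1.01 min/unit

1.01 min/unit


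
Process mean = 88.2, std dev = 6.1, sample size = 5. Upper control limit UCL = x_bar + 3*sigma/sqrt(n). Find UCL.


UCL = 88.2 + 3 * 6.1 / sqrt(5)

96.38


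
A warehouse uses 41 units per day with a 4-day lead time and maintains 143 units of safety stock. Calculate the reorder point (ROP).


Formula: ROP = (Daily Demand * Lead Time) + Safety Stock
Demand during lead time = 41 * 4 = 164 units
ROP = 164 + 143 = 307 units

307 units


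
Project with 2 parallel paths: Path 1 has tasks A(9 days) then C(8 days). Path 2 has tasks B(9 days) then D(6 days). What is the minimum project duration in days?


Path 1 = 9 + 8 = 17 days
Path 2 = 9 + 6 = 15 days
Duration = max(17, 15) = 17 days

17 days


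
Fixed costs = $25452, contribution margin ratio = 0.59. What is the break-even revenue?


Formula: BER = Fixed Costs / Contribution Margin Ratio
BER = $25452 / 0.59
BER = $43138.98 (to the nearest cent)

$43138.98


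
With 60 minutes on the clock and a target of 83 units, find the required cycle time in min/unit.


Formula: CT = Available Time / Number of Units
CT = 60 min / 83 units
CT = 0.72 min/unit

0.72 min/unit


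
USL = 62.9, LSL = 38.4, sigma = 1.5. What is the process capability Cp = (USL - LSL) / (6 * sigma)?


Cp = (62.9 - 38.4) / (6 * 1.5)

2.72


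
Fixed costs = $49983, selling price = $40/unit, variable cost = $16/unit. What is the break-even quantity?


Formula: BEQ = Fixed Costs / (Price - Variable Cost)
Contribution margin = $40 - $16 = $24/unit
BEQ = ceil($49983 / $24/unit) = ceil(2082.62) = 2083 units

2083 units


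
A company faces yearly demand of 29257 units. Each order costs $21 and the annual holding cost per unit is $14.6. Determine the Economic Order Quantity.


Formula: EOQ = sqrt(2 * D * S / H)
Numerator: 2 * 29257 * 21 = 1228794
2DS/H = 1228794 / 14.6 = 84164.0
EOQ = sqrt(84164.0) = 290.1 units

290.1 units


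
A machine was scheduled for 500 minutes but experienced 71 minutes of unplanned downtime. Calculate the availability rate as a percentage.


Formula: Availability = (Planned Time - Downtime) / Planned Time * 100
Uptime = 500 - 71 = 429 min
Availability = 429 / 500 * 100 = 85.8%

85.8%


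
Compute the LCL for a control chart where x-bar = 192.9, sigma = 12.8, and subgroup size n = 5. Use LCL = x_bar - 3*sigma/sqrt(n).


LCL = 192.9 - 3 * 12.8 / sqrt(5)

175.73


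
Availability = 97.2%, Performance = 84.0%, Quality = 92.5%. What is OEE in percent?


Formula: OEE = Availability * Performance * Quality / 10000
A * P = 97.2% * 84.0% / 100 = 81.65%
OEE = 81.65% * 92.5% / 100 = 75.5%

75.5%


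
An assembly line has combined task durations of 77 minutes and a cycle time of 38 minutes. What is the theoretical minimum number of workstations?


Formula: N_min = ceil(Sum of Task Times / Cycle Time)
N_min = ceil(77 min / 38 min) = ceil(2.0263)
N_min = 3 stations

3


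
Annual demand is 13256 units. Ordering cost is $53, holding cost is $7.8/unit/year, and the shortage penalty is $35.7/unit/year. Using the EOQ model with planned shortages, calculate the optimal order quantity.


Formula: EOQ* = sqrt(2DS/H) * sqrt((H+P)/P)
Base EOQ = sqrt(2*13256*53/7.8) = 424.44 units
Correction = sqrt((7.8+35.7)/35.7) = 1.10385
EOQ* = 424.44 * 1.10385 = 468.5 units

468.5 units


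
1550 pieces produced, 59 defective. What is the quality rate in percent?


Formula: Quality Rate = Good Pieces / Total Pieces * 100
Good pieces = 1550 - 59 = 1491
QR = 1491 / 1550 * 100 = 96.2%

96.2%


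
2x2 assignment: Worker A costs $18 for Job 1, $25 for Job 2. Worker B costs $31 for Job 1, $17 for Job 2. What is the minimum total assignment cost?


Option 1: A->1 + B->2 = $18 + $17 = $35
Option 2: A->2 + B->1 = $25 + $31 = $56
Min cost = min($35, $56) = $35

$35


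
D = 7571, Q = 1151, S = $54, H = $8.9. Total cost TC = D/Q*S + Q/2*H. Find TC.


TC = 7571/1151 * 54 + 1151/2 * 8.9

$5477.15


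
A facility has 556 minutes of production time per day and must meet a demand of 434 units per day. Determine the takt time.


Formula: Takt Time = Available Production Time / Customer Demand
Takt = 556 min/day / 434 units/day
Takt = 1.28 min/unit

1.28 min/unit


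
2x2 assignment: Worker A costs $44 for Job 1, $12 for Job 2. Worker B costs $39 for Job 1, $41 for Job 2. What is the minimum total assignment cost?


Option 1: A->1 + B->2 = $44 + $41 = $85
Option 2: A->2 + B->1 = $12 + $39 = $51
Min cost = min($85, $51) = $51

$51


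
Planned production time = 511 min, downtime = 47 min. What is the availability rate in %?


Formula: Availability = (Planned Time - Downtime) / Planned Time * 100
Uptime = 511 - 47 = 464 min
Availability = 464 / 511 * 100 = 90.8%

90.8%


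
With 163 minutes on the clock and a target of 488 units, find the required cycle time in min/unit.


Formula: CT = Available Time / Number of Units
CT = 163 min / 488 units
CT = 0.33 min/unit

0.33 min/unit


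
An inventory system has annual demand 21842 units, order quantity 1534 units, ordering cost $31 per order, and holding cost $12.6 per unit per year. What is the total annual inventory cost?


TC = 21842/1534 * 31 + 1534/2 * 12.6

$10105.60


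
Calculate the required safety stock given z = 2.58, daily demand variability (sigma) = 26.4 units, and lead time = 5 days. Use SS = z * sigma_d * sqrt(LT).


Formula: SS = z * sigma_d * sqrt(LT)
sqrt(LT) = sqrt(5) = 2.2361
SS = 2.58 * 26.4 * 2.2361
SS = 152.3 units

152.3 units


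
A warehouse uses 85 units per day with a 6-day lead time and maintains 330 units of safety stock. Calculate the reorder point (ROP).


Formula: ROP = (Daily Demand * Lead Time) + Safety Stock
Demand during lead time = 85 * 6 = 510 units
ROP = 510 + 330 = 840 units

840 units


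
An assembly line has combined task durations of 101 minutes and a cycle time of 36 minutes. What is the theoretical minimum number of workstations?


Formula: N_min = ceil(Sum of Task Times / Cycle Time)
N_min = ceil(101 min / 36 min) = ceil(2.8056)
N_min = 3 stations

3


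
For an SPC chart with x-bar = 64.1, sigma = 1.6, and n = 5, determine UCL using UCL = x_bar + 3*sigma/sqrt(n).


UCL = 64.1 + 3 * 1.6 / sqrt(5)

66.25


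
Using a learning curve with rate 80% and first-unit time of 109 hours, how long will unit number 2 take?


Formula: T_n = T_1 * (learning_rate)^(log2(n)) where learning_rate = rate/100
Doublings = log2(2) = 1
T_n = 109 * 0.8^1
T_n = 109 * 0.8 = 87.2 hours

87.2 hours


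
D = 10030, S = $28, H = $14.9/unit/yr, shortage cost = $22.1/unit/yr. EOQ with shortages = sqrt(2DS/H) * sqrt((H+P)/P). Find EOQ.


Formula: EOQ* = sqrt(2DS/H) * sqrt((H+P)/P)
Base EOQ = sqrt(2*10030*28/14.9) = 194.16 units
Correction = sqrt((14.9+22.1)/22.1) = 1.29391
EOQ* = 194.16 * 1.29391 = 251.2 units

251.2 units


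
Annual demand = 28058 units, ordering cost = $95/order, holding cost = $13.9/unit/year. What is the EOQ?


Formula: EOQ = sqrt(2 * D * S / H)
Numerator: 2 * 28058 * 95 = 5331020
2DS/H = 5331020 / 13.9 = 383526.6
EOQ = sqrt(383526.6) = 619.3 units

619.3 units


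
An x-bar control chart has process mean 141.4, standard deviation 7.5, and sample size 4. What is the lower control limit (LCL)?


LCL = 141.4 - 3 * 7.5 / sqrt(4)

130.15


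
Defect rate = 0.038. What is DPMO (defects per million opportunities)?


DPMO = defect_rate * 1000000 = 0.038 * 1000000

38000


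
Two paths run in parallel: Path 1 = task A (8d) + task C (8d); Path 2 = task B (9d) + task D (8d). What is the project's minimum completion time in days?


Path 1 = 8 + 8 = 16 days
Path 2 = 9 + 8 = 17 days
Duration = max(16, 17) = 17 days

17 days


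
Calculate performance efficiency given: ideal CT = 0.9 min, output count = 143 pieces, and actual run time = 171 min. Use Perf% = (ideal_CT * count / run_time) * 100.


Formula: Performance = (Ideal CT * Total Count) / Run Time * 100
Ideal output time = 0.9 * 143 = 128.7 min
Performance = 128.7 / 171 * 100 = 75.3%

75.3%


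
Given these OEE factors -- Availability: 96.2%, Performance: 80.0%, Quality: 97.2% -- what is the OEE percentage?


Formula: OEE = Availability * Performance * Quality / 10000
A * P = 96.2% * 80.0% / 100 = 76.96%
OEE = 76.96% * 97.2% / 100 = 74.8%

74.8%


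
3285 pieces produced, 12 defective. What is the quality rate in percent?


Formula: Quality Rate = Good Pieces / Total Pieces * 100
Good pieces = 3285 - 12 = 3273
QR = 3273 / 3285 * 100 = 99.6%

99.6%


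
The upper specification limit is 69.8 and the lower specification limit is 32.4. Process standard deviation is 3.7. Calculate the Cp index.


Cp = (69.8 - 32.4) / (6 * 3.7)

1.68


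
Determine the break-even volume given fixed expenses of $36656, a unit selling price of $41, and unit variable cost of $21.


Formula: BEQ = Fixed Costs / (Price - Variable Cost)
Contribution margin = $41 - $21 = $20/unit
BEQ = ceil($36656 / $20/unit) = ceil(1832.8) = 1833 units

1833 units


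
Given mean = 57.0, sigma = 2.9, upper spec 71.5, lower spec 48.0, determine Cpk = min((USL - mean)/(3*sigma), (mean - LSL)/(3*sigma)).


Cpu = (71.5 - 57.0) / (3 * 2.9) = 1.67
Cpl = (57.0 - 48.0) / (3 * 2.9) = 1.03
Cpk = min(1.67, 1.03) = 1.03

1.03


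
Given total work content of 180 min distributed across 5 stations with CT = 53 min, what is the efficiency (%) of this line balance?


Formula: Efficiency = Sum of Task Times / (N_stations * CT) * 100
Total station capacity = 5 stations * 53 min = 265 min
Efficiency = 180 / 265 * 100 = 67.9%

67.9%


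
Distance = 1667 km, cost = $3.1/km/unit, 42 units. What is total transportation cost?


TC = dist * cost * units = 1667 * 3.1 * 42 = $217043.40

$217043.40


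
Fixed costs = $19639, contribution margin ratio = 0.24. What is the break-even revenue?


Formula: BER = Fixed Costs / Contribution Margin Ratio
BER = $19639 / 0.24
BER = $81829.17 (to the nearest cent)

$81829.17


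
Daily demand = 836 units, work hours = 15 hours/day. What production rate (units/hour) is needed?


Formula: Production Rate = Daily Demand / Available Hours
Rate = 836 units/day / 15 hours/day
Rate = 55.7 units/hour

55.7 units/hour


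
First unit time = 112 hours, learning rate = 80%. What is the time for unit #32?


Formula: T_n = T_1 * (learning_rate)^(log2(n)) where learning_rate = rate/100
Doublings = log2(32) = 5
T_n = 112 * 0.8^5
T_n = 112 * 0.3277 = 36.7 hours

36.7 hours


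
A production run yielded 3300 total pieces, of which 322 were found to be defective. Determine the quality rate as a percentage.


Formula: Quality Rate = Good Pieces / Total Pieces * 100
Good pieces = 3300 - 322 = 2978
QR = 2978 / 3300 * 100 = 90.2%

90.2%


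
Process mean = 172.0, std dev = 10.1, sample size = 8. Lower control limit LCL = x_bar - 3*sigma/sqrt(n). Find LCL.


LCL = 172.0 - 3 * 10.1 / sqrt(8)

161.29


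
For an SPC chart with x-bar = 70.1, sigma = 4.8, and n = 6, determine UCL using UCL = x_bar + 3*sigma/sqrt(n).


UCL = 70.1 + 3 * 4.8 / sqrt(6)

75.98


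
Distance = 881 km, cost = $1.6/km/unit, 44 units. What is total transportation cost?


TC = dist * cost * units = 881 * 1.6 * 44 = $62022.40

$62022.40


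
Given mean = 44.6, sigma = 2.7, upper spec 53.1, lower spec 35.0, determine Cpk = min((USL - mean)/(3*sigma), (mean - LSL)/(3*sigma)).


Cpu = (53.1 - 44.6) / (3 * 2.7) = 1.05
Cpl = (44.6 - 35.0) / (3 * 2.7) = 1.19
Cpk = min(1.05, 1.19) = 1.05

1.05


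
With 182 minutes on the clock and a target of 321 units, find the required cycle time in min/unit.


Formula: CT = Available Time / Number of Units
CT = 182 min / 321 units
CT = 0.57 min/unit

0.57 min/unit


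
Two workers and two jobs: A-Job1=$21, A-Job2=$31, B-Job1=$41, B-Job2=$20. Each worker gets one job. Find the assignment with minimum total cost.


Option 1: A->1 + B->2 = $21 + $20 = $41
Option 2: A->2 + B->1 = $31 + $41 = $72
Min cost = min($41, $72) = $41

$41


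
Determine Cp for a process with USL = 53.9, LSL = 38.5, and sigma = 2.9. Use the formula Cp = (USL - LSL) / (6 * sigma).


Cp = (53.9 - 38.5) / (6 * 2.9)

0.89


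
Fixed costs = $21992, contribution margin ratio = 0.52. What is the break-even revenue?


Formula: BER = Fixed Costs / Contribution Margin Ratio
BER = $21992 / 0.52
BER = $42292.31 (to the nearest cent)

$42292.31


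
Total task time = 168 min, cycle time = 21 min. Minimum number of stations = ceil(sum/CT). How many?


Formula: N_min = ceil(Sum of Task Times / Cycle Time)
N_min = ceil(168 min / 21 min) = ceil(8.0)
N_min = 8 stations

8


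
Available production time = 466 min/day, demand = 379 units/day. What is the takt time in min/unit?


Formula: Takt Time = Available Production Time / Customer Demand
Takt = 466 min/day / 379 units/day
Takt = 1.23 min/unit

1.23 min/unit


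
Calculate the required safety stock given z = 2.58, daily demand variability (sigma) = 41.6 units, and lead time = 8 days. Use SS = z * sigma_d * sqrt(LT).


Formula: SS = z * sigma_d * sqrt(LT)
sqrt(LT) = sqrt(8) = 2.8284
SS = 2.58 * 41.6 * 2.8284
SS = 303.6 units

303.6 units


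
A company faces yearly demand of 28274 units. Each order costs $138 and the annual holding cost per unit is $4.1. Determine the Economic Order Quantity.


Formula: EOQ = sqrt(2 * D * S / H)
Numerator: 2 * 28274 * 138 = 7803624
2DS/H = 7803624 / 4.1 = 1903322.9
EOQ = sqrt(1903322.9) = 1379.6 units

1379.6 units


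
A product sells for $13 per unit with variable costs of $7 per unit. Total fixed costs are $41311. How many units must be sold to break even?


Formula: BEQ = Fixed Costs / (Price - Variable Cost)
Contribution margin = $13 - $7 = $6/unit
BEQ = ceil($41311 / $6/unit) = ceil(6885.17) = 6886 units

6886 units


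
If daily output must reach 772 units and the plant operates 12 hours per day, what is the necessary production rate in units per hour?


Formula: Production Rate = Daily Demand / Available Hours
Rate = 772 units/day / 12 hours/day
Rate = 64.3 units/hour

64.3 units/hour


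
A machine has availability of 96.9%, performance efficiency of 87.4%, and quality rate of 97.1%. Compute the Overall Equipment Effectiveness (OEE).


Formula: OEE = Availability * Performance * Quality / 10000
A * P = 96.9% * 87.4% / 100 = 84.69%
OEE = 84.69% * 97.1% / 100 = 82.2%

82.2%


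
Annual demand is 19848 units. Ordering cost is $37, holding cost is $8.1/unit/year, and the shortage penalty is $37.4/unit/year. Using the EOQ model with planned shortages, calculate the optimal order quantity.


Formula: EOQ* = sqrt(2DS/H) * sqrt((H+P)/P)
Base EOQ = sqrt(2*19848*37/8.1) = 425.83 units
Correction = sqrt((8.1+37.4)/37.4) = 1.10299
EOQ* = 425.83 * 1.10299 = 469.7 units

469.7 units


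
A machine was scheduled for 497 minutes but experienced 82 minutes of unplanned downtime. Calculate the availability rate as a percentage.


Formula: Availability = (Planned Time - Downtime) / Planned Time * 100
Uptime = 497 - 82 = 415 min
Availability = 415 / 497 * 100 = 83.5%

83.5%


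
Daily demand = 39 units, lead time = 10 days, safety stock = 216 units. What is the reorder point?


Formula: ROP = (Daily Demand * Lead Time) + Safety Stock
Demand during lead time = 39 * 10 = 390 units
ROP = 390 + 216 = 606 units

606 units


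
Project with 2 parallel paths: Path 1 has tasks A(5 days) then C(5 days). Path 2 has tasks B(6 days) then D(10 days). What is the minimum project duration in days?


Path 1 = 5 + 5 = 10 days
Path 2 = 6 + 10 = 16 days
Duration = max(10, 16) = 16 days

16 days


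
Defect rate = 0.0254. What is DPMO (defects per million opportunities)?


DPMO = defect_rate * 1000000 = 0.0254 * 1000000

25400


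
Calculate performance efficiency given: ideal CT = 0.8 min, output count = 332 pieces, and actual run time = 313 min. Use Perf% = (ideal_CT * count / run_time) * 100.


Formula: Performance = (Ideal CT * Total Count) / Run Time * 100
Ideal output time = 0.8 * 332 = 265.6 min
Performance = 265.6 / 313 * 100 = 84.9%

84.9%


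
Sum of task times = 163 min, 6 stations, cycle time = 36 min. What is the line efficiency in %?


Formula: Efficiency = Sum of Task Times / (N_stations * CT) * 100
Total station capacity = 6 stations * 36 min = 216 min
Efficiency = 163 / 216 * 100 = 75.5%

75.5%


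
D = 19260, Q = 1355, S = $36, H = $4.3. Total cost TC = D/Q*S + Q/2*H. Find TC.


TC = 19260/1355 * 36 + 1355/2 * 4.3

$3424.95


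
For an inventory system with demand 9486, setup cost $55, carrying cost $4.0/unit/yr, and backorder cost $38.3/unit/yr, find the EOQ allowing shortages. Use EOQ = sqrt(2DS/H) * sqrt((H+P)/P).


Formula: EOQ* = sqrt(2DS/H) * sqrt((H+P)/P)
Base EOQ = sqrt(2*9486*55/4.0) = 510.75 units
Correction = sqrt((4.0+38.3)/38.3) = 1.05092
EOQ* = 510.75 * 1.05092 = 536.8 units

536.8 units


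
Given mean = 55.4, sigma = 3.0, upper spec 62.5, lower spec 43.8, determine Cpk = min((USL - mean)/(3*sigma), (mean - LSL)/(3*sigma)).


Cpu = (62.5 - 55.4) / (3 * 3.0) = 0.79
Cpl = (55.4 - 43.8) / (3 * 3.0) = 1.29
Cpk = min(0.79, 1.29) = 0.79

0.79


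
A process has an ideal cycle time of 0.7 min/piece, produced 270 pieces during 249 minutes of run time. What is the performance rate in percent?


Formula: Performance = (Ideal CT * Total Count) / Run Time * 100
Ideal output time = 0.7 * 270 = 189.0 min
Performance = 189.0 / 249 * 100 = 75.9%

75.9%


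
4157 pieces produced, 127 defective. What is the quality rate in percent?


Formula: Quality Rate = Good Pieces / Total Pieces * 100
Good pieces = 4157 - 127 = 4030
QR = 4030 / 4157 * 100 = 96.9%

96.9%


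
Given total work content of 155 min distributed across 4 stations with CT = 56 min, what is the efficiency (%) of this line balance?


Formula: Efficiency = Sum of Task Times / (N_stations * CT) * 100
Total station capacity = 4 stations * 56 min = 224 min
Efficiency = 155 / 224 * 100 = 69.2%

69.2%


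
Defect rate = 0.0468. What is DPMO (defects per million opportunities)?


DPMO = defect_rate * 1000000 = 0.0468 * 1000000

46800


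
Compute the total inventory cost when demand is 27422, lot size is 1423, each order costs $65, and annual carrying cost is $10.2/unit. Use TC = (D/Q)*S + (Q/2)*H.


TC = 27422/1423 * 65 + 1423/2 * 10.2

$8509.89


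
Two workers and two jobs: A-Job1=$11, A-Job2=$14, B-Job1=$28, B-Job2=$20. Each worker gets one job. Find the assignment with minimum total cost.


Option 1: A->1 + B->2 = $11 + $20 = $31
Option 2: A->2 + B->1 = $14 + $28 = $42
Min cost = min($31, $42) = $31

$31


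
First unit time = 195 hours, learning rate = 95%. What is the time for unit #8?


Formula: T_n = T_1 * (learning_rate)^(log2(n)) where learning_rate = rate/100
Doublings = log2(8) = 3
T_n = 195 * 0.95^3
T_n = 195 * 0.8574 = 167.2 hours

167.2 hours


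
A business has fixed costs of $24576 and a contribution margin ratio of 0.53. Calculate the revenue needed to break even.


Formula: BER = Fixed Costs / Contribution Margin Ratio
BER = $24576 / 0.53
BER = $46369.81 (to the nearest cent)

$46369.81


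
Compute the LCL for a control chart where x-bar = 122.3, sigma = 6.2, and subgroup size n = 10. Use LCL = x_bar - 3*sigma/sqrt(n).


LCL = 122.3 - 3 * 6.2 / sqrt(10)

116.42


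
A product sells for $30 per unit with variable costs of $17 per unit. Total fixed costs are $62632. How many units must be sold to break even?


Formula: BEQ = Fixed Costs / (Price - Variable Cost)
Contribution margin = $30 - $17 = $13/unit
BEQ = ceil($62632 / $13/unit) = ceil(4817.85) = 4818 units

4818 units


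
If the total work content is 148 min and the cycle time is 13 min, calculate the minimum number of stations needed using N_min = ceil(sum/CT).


Formula: N_min = ceil(Sum of Task Times / Cycle Time)
N_min = ceil(148 min / 13 min) = ceil(11.3846)
N_min = 12 stations

12


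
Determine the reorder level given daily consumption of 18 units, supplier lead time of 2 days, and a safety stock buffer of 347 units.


Formula: ROP = (Daily Demand * Lead Time) + Safety Stock
Demand during lead time = 18 * 2 = 36 units
ROP = 36 + 347 = 383 units

383 units


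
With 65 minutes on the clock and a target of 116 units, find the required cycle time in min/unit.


Formula: CT = Available Time / Number of Units
CT = 65 min / 116 units
CT = 0.56 min/unit

0.56 min/unit


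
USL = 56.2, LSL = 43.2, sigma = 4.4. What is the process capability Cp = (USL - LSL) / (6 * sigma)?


Cp = (56.2 - 43.2) / (6 * 4.4)

0.49


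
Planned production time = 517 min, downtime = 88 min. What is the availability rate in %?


Formula: Availability = (Planned Time - Downtime) / Planned Time * 100
Uptime = 517 - 88 = 429 min
Availability = 429 / 517 * 100 = 83.0%

83.0%


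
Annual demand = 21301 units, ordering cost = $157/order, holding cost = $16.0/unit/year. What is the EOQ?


Formula: EOQ = sqrt(2 * D * S / H)
Numerator: 2 * 21301 * 157 = 6688514
2DS/H = 6688514 / 16.0 = 418032.1
EOQ = sqrt(418032.1) = 646.6 units

646.6 units


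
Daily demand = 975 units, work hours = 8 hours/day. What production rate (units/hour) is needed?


Formula: Production Rate = Daily Demand / Available Hours
Rate = 975 units/day / 8 hours/day
Rate = 121.9 units/hour

121.9 units/hour


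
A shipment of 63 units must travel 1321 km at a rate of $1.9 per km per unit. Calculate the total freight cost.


TC = dist * cost * units = 1321 * 1.9 * 63 = $158123.70

$158123.70


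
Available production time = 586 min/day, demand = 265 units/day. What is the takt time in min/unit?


Formula: Takt Time = Available Production Time / Customer Demand
Takt = 586 min/day / 265 units/day
Takt = 2.21 min/unit

2.21 min/unit


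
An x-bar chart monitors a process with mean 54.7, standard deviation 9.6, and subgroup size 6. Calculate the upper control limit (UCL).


UCL = 54.7 + 3 * 9.6 / sqrt(6)

66.46


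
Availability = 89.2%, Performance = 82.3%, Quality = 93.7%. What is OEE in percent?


Formula: OEE = Availability * Performance * Quality / 10000
A * P = 89.2% * 82.3% / 100 = 73.41%
OEE = 73.41% * 93.7% / 100 = 68.8%

68.8%


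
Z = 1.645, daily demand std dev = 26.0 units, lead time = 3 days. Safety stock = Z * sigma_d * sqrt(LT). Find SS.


Formula: SS = z * sigma_d * sqrt(LT)
sqrt(LT) = sqrt(3) = 1.7321
SS = 1.645 * 26.0 * 1.7321
SS = 74.1 units

74.1 units


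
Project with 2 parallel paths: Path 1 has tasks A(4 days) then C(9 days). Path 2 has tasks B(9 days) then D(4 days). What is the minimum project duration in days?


Path 1 = 4 + 9 = 13 days
Path 2 = 9 + 4 = 13 days
Duration = max(13, 13) = 13 days

13 days


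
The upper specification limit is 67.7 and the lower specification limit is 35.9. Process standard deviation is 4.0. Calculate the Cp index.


Cp = (67.7 - 35.9) / (6 * 4.0)

1.33


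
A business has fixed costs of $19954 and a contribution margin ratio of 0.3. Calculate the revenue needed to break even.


Formula: BER = Fixed Costs / Contribution Margin Ratio
BER = $19954 / 0.3
BER = $66513.33 (to the nearest cent)

$66513.33


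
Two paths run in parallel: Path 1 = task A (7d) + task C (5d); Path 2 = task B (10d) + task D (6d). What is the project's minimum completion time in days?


Path 1 = 7 + 5 = 12 days
Path 2 = 10 + 6 = 16 days
Duration = max(12, 16) = 16 days

16 days


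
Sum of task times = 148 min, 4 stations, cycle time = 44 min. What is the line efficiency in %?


Formula: Efficiency = Sum of Task Times / (N_stations * CT) * 100
Total station capacity = 4 stations * 44 min = 176 min
Efficiency = 148 / 176 * 100 = 84.1%

84.1%


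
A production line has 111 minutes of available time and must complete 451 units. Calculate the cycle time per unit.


Formula: CT = Available Time / Number of Units
CT = 111 min / 451 units
CT = 0.25 min/unit

0.25 min/unit


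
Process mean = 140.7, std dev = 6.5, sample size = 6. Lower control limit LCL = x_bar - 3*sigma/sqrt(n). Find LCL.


LCL = 140.7 - 3 * 6.5 / sqrt(6)

132.74


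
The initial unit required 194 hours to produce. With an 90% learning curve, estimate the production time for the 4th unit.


Formula: T_n = T_1 * (learning_rate)^(log2(n)) where learning_rate = rate/100
Doublings = log2(4) = 2
T_n = 194 * 0.9^2
T_n = 194 * 0.81 = 157.1 hours

157.1 hours


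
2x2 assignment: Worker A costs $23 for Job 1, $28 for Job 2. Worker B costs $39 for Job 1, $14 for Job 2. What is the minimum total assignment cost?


Option 1: A->1 + B->2 = $23 + $14 = $37
Option 2: A->2 + B->1 = $28 + $39 = $67
Min cost = min($37, $67) = $37

$37


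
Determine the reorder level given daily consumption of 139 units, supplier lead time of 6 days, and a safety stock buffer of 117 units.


Formula: ROP = (Daily Demand * Lead Time) + Safety Stock
Demand during lead time = 139 * 6 = 834 units
ROP = 834 + 117 = 951 units

951 units


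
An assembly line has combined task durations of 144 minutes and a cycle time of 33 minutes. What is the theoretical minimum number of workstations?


Formula: N_min = ceil(Sum of Task Times / Cycle Time)
N_min = ceil(144 min / 33 min) = ceil(4.3636)
N_min = 5 stations

5


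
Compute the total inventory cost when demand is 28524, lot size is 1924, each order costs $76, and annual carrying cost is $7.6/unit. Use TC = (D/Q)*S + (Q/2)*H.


TC = 28524/1924 * 76 + 1924/2 * 7.6

$8437.93


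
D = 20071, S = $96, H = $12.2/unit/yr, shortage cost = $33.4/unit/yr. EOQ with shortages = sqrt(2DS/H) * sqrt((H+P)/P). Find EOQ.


Formula: EOQ* = sqrt(2DS/H) * sqrt((H+P)/P)
Base EOQ = sqrt(2*20071*96/12.2) = 562.02 units
Correction = sqrt((12.2+33.4)/33.4) = 1.16845
EOQ* = 562.02 * 1.16845 = 656.7 units

656.7 units


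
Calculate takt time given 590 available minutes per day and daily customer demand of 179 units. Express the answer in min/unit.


Formula: Takt Time = Available Production Time / Customer Demand
Takt = 590 min/day / 179 units/day
Takt = 3.3 min/unit

3.3 min/unit


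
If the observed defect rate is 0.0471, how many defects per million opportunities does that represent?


DPMO = defect_rate * 1000000 = 0.0471 * 1000000

47100


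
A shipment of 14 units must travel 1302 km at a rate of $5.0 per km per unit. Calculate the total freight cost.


TC = dist * cost * units = 1302 * 5.0 * 14 = $91140.00

$91140.00


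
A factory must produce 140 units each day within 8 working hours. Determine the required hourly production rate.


Formula: Production Rate = Daily Demand / Available Hours
Rate = 140 units/day / 8 hours/day
Rate = 17.5 units/hour

17.5 units/hour


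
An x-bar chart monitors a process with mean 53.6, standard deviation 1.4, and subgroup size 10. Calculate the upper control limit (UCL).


UCL = 53.6 + 3 * 1.4 / sqrt(10)

54.93


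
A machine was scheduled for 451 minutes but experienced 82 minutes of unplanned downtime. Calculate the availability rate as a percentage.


Formula: Availability = (Planned Time - Downtime) / Planned Time * 100
Uptime = 451 - 82 = 369 min
Availability = 369 / 451 * 100 = 81.8%

81.8%


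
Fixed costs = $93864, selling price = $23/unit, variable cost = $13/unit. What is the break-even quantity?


Formula: BEQ = Fixed Costs / (Price - Variable Cost)
Contribution margin = $23 - $13 = $10/unit
BEQ = ceil($93864 / $10/unit) = ceil(9386.4) = 9387 units

9387 units


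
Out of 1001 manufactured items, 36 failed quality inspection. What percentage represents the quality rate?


Formula: Quality Rate = Good Pieces / Total Pieces * 100
Good pieces = 1001 - 36 = 965
QR = 965 / 1001 * 100 = 96.4%

96.4%


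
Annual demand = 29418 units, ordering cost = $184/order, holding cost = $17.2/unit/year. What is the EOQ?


Formula: EOQ = sqrt(2 * D * S / H)
Numerator: 2 * 29418 * 184 = 10825824
2DS/H = 10825824 / 17.2 = 629408.4
EOQ = sqrt(629408.4) = 793.4 units

793.4 units


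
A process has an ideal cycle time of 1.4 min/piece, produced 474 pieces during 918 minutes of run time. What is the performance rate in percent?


Formula: Performance = (Ideal CT * Total Count) / Run Time * 100
Ideal output time = 1.4 * 474 = 663.6 min
Performance = 663.6 / 918 * 100 = 72.3%

72.3%


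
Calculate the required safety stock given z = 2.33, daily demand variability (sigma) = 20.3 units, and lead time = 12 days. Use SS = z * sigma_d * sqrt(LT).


Formula: SS = z * sigma_d * sqrt(LT)
sqrt(LT) = sqrt(12) = 3.4641
SS = 2.33 * 20.3 * 3.4641
SS = 163.8 units

163.8 units


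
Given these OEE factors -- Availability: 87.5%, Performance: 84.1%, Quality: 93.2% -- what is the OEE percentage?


Formula: OEE = Availability * Performance * Quality / 10000
A * P = 87.5% * 84.1% / 100 = 73.59%
OEE = 73.59% * 93.2% / 100 = 68.6%

68.6%


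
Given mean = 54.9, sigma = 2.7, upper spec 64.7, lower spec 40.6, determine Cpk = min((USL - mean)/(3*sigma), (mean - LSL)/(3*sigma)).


Cpu = (64.7 - 54.9) / (3 * 2.7) = 1.21
Cpl = (54.9 - 40.6) / (3 * 2.7) = 1.77
Cpk = min(1.21, 1.77) = 1.21

1.21


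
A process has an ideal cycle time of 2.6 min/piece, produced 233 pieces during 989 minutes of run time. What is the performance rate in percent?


Formula: Performance = (Ideal CT * Total Count) / Run Time * 100
Ideal output time = 2.6 * 233 = 605.8 min
Performance = 605.8 / 989 * 100 = 61.3%

61.3%


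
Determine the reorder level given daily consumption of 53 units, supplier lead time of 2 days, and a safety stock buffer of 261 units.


Formula: ROP = (Daily Demand * Lead Time) + Safety Stock
Demand during lead time = 53 * 2 = 106 units
ROP = 106 + 261 = 367 units

367 units


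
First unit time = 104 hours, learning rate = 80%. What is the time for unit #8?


Formula: T_n = T_1 * (learning_rate)^(log2(n)) where learning_rate = rate/100
Doublings = log2(8) = 3
T_n = 104 * 0.8^3
T_n = 104 * 0.512 = 53.2 hours

53.2 hours


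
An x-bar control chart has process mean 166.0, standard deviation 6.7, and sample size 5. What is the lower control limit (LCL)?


LCL = 166.0 - 3 * 6.7 / sqrt(5)

157.01


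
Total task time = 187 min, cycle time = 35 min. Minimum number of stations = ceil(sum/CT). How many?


Formula: N_min = ceil(Sum of Task Times / Cycle Time)
N_min = ceil(187 min / 35 min) = ceil(5.3429)
N_min = 6 stations

6


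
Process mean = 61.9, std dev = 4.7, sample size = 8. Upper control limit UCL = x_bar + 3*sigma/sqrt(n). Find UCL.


UCL = 61.9 + 3 * 4.7 / sqrt(8)

66.89


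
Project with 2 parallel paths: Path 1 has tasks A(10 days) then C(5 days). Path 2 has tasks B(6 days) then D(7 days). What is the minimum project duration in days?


Path 1 = 10 + 5 = 15 days
Path 2 = 6 + 7 = 13 days
Duration = max(15, 13) = 15 days

15 days


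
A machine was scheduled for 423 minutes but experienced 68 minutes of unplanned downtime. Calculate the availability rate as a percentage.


Formula: Availability = (Planned Time - Downtime) / Planned Time * 100
Uptime = 423 - 68 = 355 min
Availability = 355 / 423 * 100 = 83.9%

83.9%


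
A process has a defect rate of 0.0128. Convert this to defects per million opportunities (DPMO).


DPMO = defect_rate * 1000000 = 0.0128 * 1000000

12800


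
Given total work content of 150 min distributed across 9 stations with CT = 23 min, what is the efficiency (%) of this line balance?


Formula: Efficiency = Sum of Task Times / (N_stations * CT) * 100
Total station capacity = 9 stations * 23 min = 207 min
Efficiency = 150 / 207 * 100 = 72.5%

72.5%


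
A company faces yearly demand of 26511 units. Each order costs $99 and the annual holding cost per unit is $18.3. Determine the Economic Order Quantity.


Formula: EOQ = sqrt(2 * D * S / H)
Numerator: 2 * 26511 * 99 = 5249178
2DS/H = 5249178 / 18.3 = 286840.3
EOQ = sqrt(286840.3) = 535.6 units

535.6 units


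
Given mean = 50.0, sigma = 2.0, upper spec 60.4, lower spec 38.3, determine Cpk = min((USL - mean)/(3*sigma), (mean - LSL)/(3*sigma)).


Cpu = (60.4 - 50.0) / (3 * 2.0) = 1.73
Cpl = (50.0 - 38.3) / (3 * 2.0) = 1.95
Cpk = min(1.73, 1.95) = 1.73

1.73


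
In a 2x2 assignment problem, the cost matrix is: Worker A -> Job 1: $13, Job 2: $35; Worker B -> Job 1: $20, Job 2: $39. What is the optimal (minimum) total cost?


Option 1: A->1 + B->2 = $13 + $39 = $52
Option 2: A->2 + B->1 = $35 + $20 = $55
Min cost = min($52, $55) = $52

$52


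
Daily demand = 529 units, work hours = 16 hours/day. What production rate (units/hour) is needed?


Formula: Production Rate = Daily Demand / Available Hours
Rate = 529 units/day / 16 hours/day
Rate = 33.1 units/hour

33.1 units/hour


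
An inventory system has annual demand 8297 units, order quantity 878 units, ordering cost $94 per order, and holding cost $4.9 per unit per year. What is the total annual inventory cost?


TC = 8297/878 * 94 + 878/2 * 4.9

$3039.39


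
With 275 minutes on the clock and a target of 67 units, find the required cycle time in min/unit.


Formula: CT = Available Time / Number of Units
CT = 275 min / 67 units
CT = 4.1 min/unit

4.1 min/unit


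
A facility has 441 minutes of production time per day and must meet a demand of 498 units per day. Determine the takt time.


Formula: Takt Time = Available Production Time / Customer Demand
Takt = 441 min/day / 498 units/day
Takt = 0.89 min/unit

0.89 min/unit


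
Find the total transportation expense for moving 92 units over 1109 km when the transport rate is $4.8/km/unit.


TC = dist * cost * units = 1109 * 4.8 * 92 = $489734.40

$489734.40


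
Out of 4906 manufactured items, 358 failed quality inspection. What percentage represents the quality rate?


Formula: Quality Rate = Good Pieces / Total Pieces * 100
Good pieces = 4906 - 358 = 4548
QR = 4548 / 4906 * 100 = 92.7%

92.7%


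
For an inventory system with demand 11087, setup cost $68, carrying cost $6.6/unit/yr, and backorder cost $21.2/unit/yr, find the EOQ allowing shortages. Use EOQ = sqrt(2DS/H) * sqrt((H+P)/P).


Formula: EOQ* = sqrt(2DS/H) * sqrt((H+P)/P)
Base EOQ = sqrt(2*11087*68/6.6) = 477.97 units
Correction = sqrt((6.6+21.2)/21.2) = 1.14513
EOQ* = 477.97 * 1.14513 = 547.3 units

547.3 units


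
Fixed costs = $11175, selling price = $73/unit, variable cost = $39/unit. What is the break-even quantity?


Formula: BEQ = Fixed Costs / (Price - Variable Cost)
Contribution margin = $73 - $39 = $34/unit
BEQ = ceil($11175 / $34/unit) = ceil(328.68) = 329 units

329 units


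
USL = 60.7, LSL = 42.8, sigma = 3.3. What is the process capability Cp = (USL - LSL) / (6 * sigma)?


Cp = (60.7 - 42.8) / (6 * 3.3)

0.9


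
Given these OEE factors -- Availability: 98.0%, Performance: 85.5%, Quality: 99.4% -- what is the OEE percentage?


Formula: OEE = Availability * Performance * Quality / 10000
A * P = 98.0% * 85.5% / 100 = 83.79%
OEE = 83.79% * 99.4% / 100 = 83.3%

83.3%


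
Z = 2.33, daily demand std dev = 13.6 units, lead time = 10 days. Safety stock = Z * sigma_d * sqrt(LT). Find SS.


Formula: SS = z * sigma_d * sqrt(LT)
sqrt(LT) = sqrt(10) = 3.1623
SS = 2.33 * 13.6 * 3.1623
SS = 100.2 units

100.2 units


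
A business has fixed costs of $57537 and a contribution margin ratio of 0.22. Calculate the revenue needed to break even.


Formula: BER = Fixed Costs / Contribution Margin Ratio
BER = $57537 / 0.22
BER = $261531.82 (to the nearest cent)

$261531.82


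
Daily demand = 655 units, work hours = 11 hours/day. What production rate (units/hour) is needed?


Formula: Production Rate = Daily Demand / Available Hours
Rate = 655 units/day / 11 hours/day
Rate = 59.5 units/hour

59.5 units/hour


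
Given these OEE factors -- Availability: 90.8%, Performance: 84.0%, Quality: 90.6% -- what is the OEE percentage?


Formula: OEE = Availability * Performance * Quality / 10000
A * P = 90.8% * 84.0% / 100 = 76.27%
OEE = 76.27% * 90.6% / 100 = 69.1%

69.1%


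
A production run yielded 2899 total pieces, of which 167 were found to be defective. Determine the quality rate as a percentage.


Formula: Quality Rate = Good Pieces / Total Pieces * 100
Good pieces = 2899 - 167 = 2732
QR = 2732 / 2899 * 100 = 94.2%

94.2%


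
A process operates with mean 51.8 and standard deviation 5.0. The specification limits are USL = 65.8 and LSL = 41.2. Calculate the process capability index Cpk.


Cpu = (65.8 - 51.8) / (3 * 5.0) = 0.93
Cpl = (51.8 - 41.2) / (3 * 5.0) = 0.71
Cpk = min(0.93, 0.71) = 0.71

0.71


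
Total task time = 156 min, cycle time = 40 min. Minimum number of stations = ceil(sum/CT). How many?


Formula: N_min = ceil(Sum of Task Times / Cycle Time)
N_min = ceil(156 min / 40 min) = ceil(3.9)
N_min = 4 stations

4


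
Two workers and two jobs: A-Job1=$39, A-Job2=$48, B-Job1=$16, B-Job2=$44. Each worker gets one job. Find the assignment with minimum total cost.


Option 1: A->1 + B->2 = $39 + $44 = $83
Option 2: A->2 + B->1 = $48 + $16 = $64
Min cost = min($83, $64) = $64

$64


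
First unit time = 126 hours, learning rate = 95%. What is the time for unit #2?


Formula: T_n = T_1 * (learning_rate)^(log2(n)) where learning_rate = rate/100
Doublings = log2(2) = 1
T_n = 126 * 0.95^1
T_n = 126 * 0.95 = 119.7 hours

119.7 hours
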